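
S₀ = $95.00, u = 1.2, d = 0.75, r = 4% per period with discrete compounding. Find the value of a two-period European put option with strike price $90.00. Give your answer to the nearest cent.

$6.18

Risk-neutral probability p = (1 + 0.04 − 0.75)/(1.2 − 0.75) = 0.2900/0.4500 = 0.6444
Terminal stock prices: S_uu = 136.8, S_ud = 85.5, S_dd = 53.44
Terminal payoffs (K − S): max(-46.8, 0) = 0, max(4.5, 0) = 4.5, max(36.56, 0) = 36.56
Node u (S = 114): V_u = 1/1.04·[0.6444·0.0000 + 0.3556·4.5000] = 1.5385
Node d (S = 71.25): V_d = 1/1.04·[0.6444·4.5000 + 0.3556·36.5625] = 15.2885
Node 0 (S = 95): V_0 = 1/1.04·[0.6444·1.5385 + 0.3556·15.2885] = 6.1801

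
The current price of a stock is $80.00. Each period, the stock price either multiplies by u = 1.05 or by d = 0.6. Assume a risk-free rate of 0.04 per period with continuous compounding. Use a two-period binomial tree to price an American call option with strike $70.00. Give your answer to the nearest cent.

Risk-neutral probability p = (e^0.04 − 0.6)/(1.05 − 0.6) = 0.4408/0.4500 = 0.9796
Terminal stock prices: S_uu = 88.2, S_ud = 50.4, S_dd = 28.8
Terminal payoffs (S − K): max(18.2, 0) = 18.2, max(-19.6, 0) = 0, max(-41.2, 0) = 0
Node u (S = 84): continuation = e^(−0.04)·[0.9796·18.2000 + 0.0204·0.0000] = 17.1293; exercise value = 14.0000 ≤ continuation, so V_u = 17.1293
Node d (S = 48): continuation = e^(−0.04)·[0.9796·0.0000 + 0.0204·0.0000] = 0.0000; exercise value = 0.0000 ≤ continuation, so V_d = 0.0000
Node 0 (S = 80): continuation = e^(−0.04)·[0.9796·17.1293 + 0.0204·0.0000] = 16.1216; exercise value = 10.0000 ≤ continuation, so V_0 = 16.1216

$16.12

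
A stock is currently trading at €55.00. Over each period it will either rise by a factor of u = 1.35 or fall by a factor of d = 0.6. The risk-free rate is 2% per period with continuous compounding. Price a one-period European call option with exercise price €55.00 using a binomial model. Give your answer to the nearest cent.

€10.57

Risk-neutral probability p = (e^0.02 − 0.6)/(1.35 − 0.6) = 0.4202/0.7500 = 0.5603
Terminal stock prices: S_u = 74.25, S_d = 33
Terminal payoffs (S − K): max(19.25, 0) = 19.25, max(-22, 0) = 0
Node 0 (S = 55): V_0 = e^(−0.02)·[0.5603·19.2500 + 0.4397·0.0000] = 10.5716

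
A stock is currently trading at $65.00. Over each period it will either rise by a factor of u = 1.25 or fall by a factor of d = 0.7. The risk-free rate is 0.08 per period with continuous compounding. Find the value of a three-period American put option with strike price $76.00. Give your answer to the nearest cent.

Risk-neutral probability p = (e^0.08 − 0.7)/(1.25 − 0.7) = 0.3833/0.5500 = 0.6969
Terminal stock prices: S_uuu = 127, S_uud = 71.09, S_udd = 39.81, S_ddd = 22.29
Terminal payoffs (K − S): max(-50.95, 0) = 0, max(4.906, 0) = 4.906, max(36.19, 0) = 36.19, max(53.71, 0) = 53.71
Node uu (S = 101.6): continuation = e^(−0.08)·[0.6969·0.0000 + 0.3031·4.9062] = 1.3728; exercise value = 0.0000 ≤ continuation, so V_uu = 1.3728
Node ud (S = 56.87): continuation = e^(−0.08)·[0.6969·4.9062 + 0.3031·36.1875] = 13.2818; exercise value = 19.1250 > continuation, so V_ud = 19.1250 (exercise)
Node dd (S = 31.85): continuation = e^(−0.08)·[0.6969·36.1875 + 0.3031·53.7050] = 38.3068; exercise value = 44.1500 > continuation, so V_dd = 44.1500 (exercise)
Node u (S = 81.25): continuation = e^(−0.08)·[0.6969·1.3728 + 0.3031·19.1250] = 6.2345; exercise value = 0.0000 ≤ continuation, so V_u = 6.2345
Node d (S = 45.5): continuation = e^(−0.08)·[0.6969·19.1250 + 0.3031·44.1500] = 24.6568; exercise value = 30.5000 > continuation, so V_d = 30.5000 (exercise)
Node 0 (S = 65): continuation = e^(−0.08)·[0.6969·6.2345 + 0.3031·30.5000] = 12.5449; exercise value = 11.0000 ≤ continuation, so V_0 = 12.5449

$12.54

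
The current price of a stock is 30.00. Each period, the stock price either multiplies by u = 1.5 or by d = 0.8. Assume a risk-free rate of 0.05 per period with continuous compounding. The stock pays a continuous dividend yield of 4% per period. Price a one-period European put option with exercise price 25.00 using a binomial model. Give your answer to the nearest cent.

Per-period risk-free factor R = e^0.05 = 1.0513; dividend-adjusted growth = e^(0.05−0.04) = 1.0101.
Risk-neutral probability p = (1.0101 − 0.8)/(1.5 − 0.8) = 0.2101/0.7000 = 0.3001
Terminal stock prices: S_u = 45, S_d = 24
Terminal payoffs (K − S): max(-20, 0) = 0, max(1, 0) = 1
Node 0 (S = 30): V_0 = e^(−0.05)·[0.3001·0.0000 + 0.6999·1.0000] = 0.6658

0.67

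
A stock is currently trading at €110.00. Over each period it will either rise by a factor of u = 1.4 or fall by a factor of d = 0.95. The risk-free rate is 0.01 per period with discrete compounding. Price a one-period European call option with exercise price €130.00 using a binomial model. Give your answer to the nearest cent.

Risk-neutral probability p = (1 + 0.01 − 0.95)/(1.4 − 0.95) = 0.0600/0.4500 = 0.1333
Terminal stock prices: S_u = 154, S_d = 104.5
Terminal payoffs (S − K): max(24, 0) = 24, max(-25.5, 0) = 0
Node 0 (S = 110): V_0 = 1/1.01·[0.1333·24.0000 + 0.8667·0.0000] = 3.1683

€3.17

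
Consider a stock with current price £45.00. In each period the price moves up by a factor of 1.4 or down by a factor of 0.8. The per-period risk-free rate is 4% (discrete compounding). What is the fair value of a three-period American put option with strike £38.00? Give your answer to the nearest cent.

£3.06

Risk-neutral probability p = (1 + 0.04 − 0.8)/(1.4 − 0.8) = 0.2400/0.6000 = 0.4000
Terminal stock prices: S_uuu = 123.5, S_uud = 70.56, S_udd = 40.32, S_ddd = 23.04
Terminal payoffs (K − S): max(-85.48, 0) = 0, max(-32.56, 0) = 0, max(-2.32, 0) = 0, max(14.96, 0) = 14.96
Node uu (S = 88.2): continuation = 1/1.04·[0.4000·0.0000 + 0.6000·0.0000] = 0.0000; exercise value = 0.0000 ≤ continuation, so V_uu = 0.0000
Node ud (S = 50.4): continuation = 1/1.04·[0.4000·0.0000 + 0.6000·0.0000] = 0.0000; exercise value = 0.0000 ≤ continuation, so V_ud = 0.0000
Node dd (S = 28.8): continuation = 1/1.04·[0.4000·0.0000 + 0.6000·14.9600] = 8.6308; exercise value = 9.2000 > continuation, so V_dd = 9.2000 (exercise)
Node u (S = 63): continuation = 1/1.04·[0.4000·0.0000 + 0.6000·0.0000] = 0.0000; exercise value = 0.0000 ≤ continuation, so V_u = 0.0000
Node d (S = 36): continuation = 1/1.04·[0.4000·0.0000 + 0.6000·9.2000] = 5.3077; exercise value = 2.0000 ≤ continuation, so V_d = 5.3077
Node 0 (S = 45): continuation = 1/1.04·[0.4000·0.0000 + 0.6000·5.3077] = 3.0621; exercise value = 0.0000 ≤ continuation, so V_0 = 3.0621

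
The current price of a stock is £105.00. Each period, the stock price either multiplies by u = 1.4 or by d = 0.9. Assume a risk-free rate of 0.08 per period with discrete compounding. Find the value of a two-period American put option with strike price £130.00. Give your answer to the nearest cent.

Risk-neutral probability p = (1 + 0.08 − 0.9)/(1.4 − 0.9) = 0.1800/0.5000 = 0.3600
Terminal stock prices: S_uu = 205.8, S_ud = 132.3, S_dd = 85.05
Terminal payoffs (K − S): max(-75.8, 0) = 0, max(-2.3, 0) = 0, max(44.95, 0) = 44.95
Node u (S = 147): continuation = 1/1.08·[0.3600·0.0000 + 0.6400·0.0000] = 0.0000; exercise value = 0.0000 ≤ continuation, so V_u = 0.0000
Node d (S = 94.5): continuation = 1/1.08·[0.3600·0.0000 + 0.6400·44.9500] = 26.6370; exercise value = 35.5000 > continuation, so V_d = 35.5000 (exercise)
Node 0 (S = 105): continuation = 1/1.08·[0.3600·0.0000 + 0.6400·35.5000] = 21.0370; exercise value = 25.0000 > continuation, so V_0 = 25.0000 (exercise)

£25.00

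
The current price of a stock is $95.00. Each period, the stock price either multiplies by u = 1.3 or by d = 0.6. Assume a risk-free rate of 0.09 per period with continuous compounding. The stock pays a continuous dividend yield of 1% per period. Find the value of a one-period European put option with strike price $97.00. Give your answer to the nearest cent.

$11.32

Per-period risk-free factor R = e^0.09 = 1.0942; dividend-adjusted growth = e^(0.09−0.01) = 1.0833.
Risk-neutral probability p = (1.0833 − 0.6)/(1.3 − 0.6) = 0.4833/0.7000 = 0.6904
Terminal stock prices: S_u = 123.5, S_d = 57
Terminal payoffs (K − S): max(-26.5, 0) = 0, max(40, 0) = 40
Node 0 (S = 95): V_0 = e^(−0.09)·[0.6904·0.0000 + 0.3096·40.0000] = 11.3178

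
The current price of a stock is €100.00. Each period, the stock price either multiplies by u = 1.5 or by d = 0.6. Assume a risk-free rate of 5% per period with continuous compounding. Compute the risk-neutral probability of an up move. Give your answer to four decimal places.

Risk-neutral probability p = (e^0.05 − 0.6)/(1.5 − 0.6) = 0.4513/0.9000 = 0.5014

p = 0.5014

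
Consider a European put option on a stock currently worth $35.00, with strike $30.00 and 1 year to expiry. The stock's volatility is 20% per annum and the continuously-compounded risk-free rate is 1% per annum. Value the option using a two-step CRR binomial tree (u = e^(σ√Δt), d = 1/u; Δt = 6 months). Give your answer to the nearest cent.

$0.96

CRR parameters: u = e^(σ√Δt) = e^(0.2·√0.5) = 1.1519, d = 1/u = 0.8681
Per-period rate: rΔt = 0.01·0.5 = 0.005, so R = e^0.005 = 1.0050
Risk-neutral probability p = (e^0.005 − 0.8681)/(1.1519 − 0.8681) = 0.1369/0.2838 = 0.4824
Terminal stock prices: S_uu = 46.44, S_ud = 35, S_dd = 26.38
Terminal payoffs (K − S): max(-16.44, 0) = 0, max(-5, 0) = 0, max(3.623, 0) = 3.623
Node u (S = 40.32): V_u = e^(−0.005)·[0.4824·0.0000 + 0.5176·0.0000] = 0.0000
Node d (S = 30.38): V_d = e^(−0.005)·[0.4824·0.0000 + 0.5176·3.6227] = 1.8659
Node 0 (S = 35): V_0 = e^(−0.005)·[0.4824·0.0000 + 0.5176·1.8659] = 0.9610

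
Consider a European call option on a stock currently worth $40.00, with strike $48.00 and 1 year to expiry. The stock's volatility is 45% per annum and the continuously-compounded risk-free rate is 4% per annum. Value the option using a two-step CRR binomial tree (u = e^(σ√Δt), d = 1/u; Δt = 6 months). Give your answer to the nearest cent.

$5.42

CRR parameters: u = e^(σ√Δt) = e^(0.45·√0.5) = 1.3746, d = 1/u = 0.7275
Per-period rate: rΔt = 0.04·0.5 = 0.02, so R = e^0.02 = 1.0202
Risk-neutral probability p = (e^0.02 − 0.7275)/(1.3746 − 0.7275) = 0.2927/0.6472 = 0.4523
Terminal stock prices: S_uu = 75.59, S_ud = 40, S_dd = 21.17
Terminal payoffs (S − K): max(27.59, 0) = 27.59, max(-8, 0) = 0, max(-26.83, 0) = 0
Node u (S = 54.99): V_u = e^(−0.02)·[0.4523·27.5863 + 0.5477·0.0000] = 12.2310
Node d (S = 29.1): V_d = e^(−0.02)·[0.4523·0.0000 + 0.5477·0.0000] = 0.0000
Node 0 (S = 40): V_0 = e^(−0.02)·[0.4523·12.2310 + 0.5477·0.0000] = 5.4229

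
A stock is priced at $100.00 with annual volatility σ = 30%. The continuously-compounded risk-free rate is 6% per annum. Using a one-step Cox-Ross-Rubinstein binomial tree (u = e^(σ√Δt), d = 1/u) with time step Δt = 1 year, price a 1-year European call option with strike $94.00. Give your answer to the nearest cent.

CRR parameters: u = e^(σ√Δt) = e^(0.3·√1) = 1.3499, d = 1/u = 0.7408
Per-period rate: rΔt = 0.06·1 = 0.06, so R = e^0.06 = 1.0618
Risk-neutral probability p = (e^0.06 − 0.7408)/(1.3499 − 0.7408) = 0.3210/0.6090 = 0.5271
Terminal stock prices: S_u = 135, S_d = 74.08
Terminal payoffs (S − K): max(40.99, 0) = 40.99, max(-19.92, 0) = 0
Node 0 (S = 100): V_0 = e^(−0.06)·[0.5271·40.9859 + 0.4729·0.0000] = 20.3451

$20.35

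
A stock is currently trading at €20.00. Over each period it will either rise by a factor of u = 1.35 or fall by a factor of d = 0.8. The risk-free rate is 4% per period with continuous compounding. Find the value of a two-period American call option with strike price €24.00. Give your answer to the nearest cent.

€2.20

Risk-neutral probability p = (e^0.04 − 0.8)/(1.35 − 0.8) = 0.2408/0.5500 = 0.4378
Terminal stock prices: S_uu = 36.45, S_ud = 21.6, S_dd = 12.8
Terminal payoffs (S − K): max(12.45, 0) = 12.45, max(-2.4, 0) = 0, max(-11.2, 0) = 0
Node u (S = 27): continuation = e^(−0.04)·[0.4378·12.4500 + 0.5622·0.0000] = 5.2373; exercise value = 3.0000 ≤ continuation, so V_u = 5.2373
Node d (S = 16): continuation = e^(−0.04)·[0.4378·0.0000 + 0.5622·0.0000] = 0.0000; exercise value = 0.0000 ≤ continuation, so V_d = 0.0000
Node 0 (S = 20): continuation = e^(−0.04)·[0.4378·5.2373 + 0.5622·0.0000] = 2.2032; exercise value = 0.0000 ≤ continuation, so V_0 = 2.2032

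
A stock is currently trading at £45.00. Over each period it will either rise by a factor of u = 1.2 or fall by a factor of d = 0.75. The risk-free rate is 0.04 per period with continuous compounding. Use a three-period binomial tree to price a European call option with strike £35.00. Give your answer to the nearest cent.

£15.58

Risk-neutral probability p = (e^0.04 − 0.75)/(1.2 − 0.75) = 0.2908/0.4500 = 0.6462
Terminal stock prices: S_uuu = 77.76, S_uud = 48.6, S_udd = 30.38, S_ddd = 18.98
Terminal payoffs (S − K): max(42.76, 0) = 42.76, max(13.6, 0) = 13.6, max(-4.625, 0) = 0, max(-16.02, 0) = 0
Node uu (S = 64.8): V_uu = e^(−0.04)·[0.6462·42.7600 + 0.3538·13.6000] = 31.1724
Node ud (S = 40.5): V_ud = e^(−0.04)·[0.6462·13.6000 + 0.3538·0.0000] = 8.4443
Node dd (S = 25.31): V_dd = e^(−0.04)·[0.6462·0.0000 + 0.3538·0.0000] = 0.0000
Node u (S = 54): V_u = e^(−0.04)·[0.6462·31.1724 + 0.3538·8.4443] = 22.2252
Node d (S = 33.75): V_d = e^(−0.04)·[0.6462·8.4443 + 0.3538·0.0000] = 5.2431
Node 0 (S = 45): V_0 = e^(−0.04)·[0.6462·22.2252 + 0.3538·5.2431] = 15.5818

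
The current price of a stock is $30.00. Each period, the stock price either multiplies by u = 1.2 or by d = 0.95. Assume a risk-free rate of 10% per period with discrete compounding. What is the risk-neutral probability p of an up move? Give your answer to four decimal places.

p = 0.6000

Risk-neutral probability p = (1 + 0.1 − 0.95)/(1.2 − 0.95) = 0.1500/0.2500 = 0.6000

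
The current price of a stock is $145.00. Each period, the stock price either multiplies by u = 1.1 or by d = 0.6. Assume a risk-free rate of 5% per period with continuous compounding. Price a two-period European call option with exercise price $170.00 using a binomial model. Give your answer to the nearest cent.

$4.02

Risk-neutral probability p = (e^0.05 − 0.6)/(1.1 − 0.6) = 0.4513/0.5000 = 0.9025
Terminal stock prices: S_uu = 175.5, S_ud = 95.7, S_dd = 52.2
Terminal payoffs (S − K): max(5.45, 0) = 5.45, max(-74.3, 0) = 0, max(-117.8, 0) = 0
Node u (S = 159.5): V_u = e^(−0.05)·[0.9025·5.4500 + 0.0975·0.0000] = 4.6790
Node d (S = 87): V_d = e^(−0.05)·[0.9025·0.0000 + 0.0975·0.0000] = 0.0000
Node 0 (S = 145): V_0 = e^(−0.05)·[0.9025·4.6790 + 0.0975·0.0000] = 4.0170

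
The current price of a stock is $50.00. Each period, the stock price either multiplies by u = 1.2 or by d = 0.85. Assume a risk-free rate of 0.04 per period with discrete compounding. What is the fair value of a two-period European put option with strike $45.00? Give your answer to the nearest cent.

Risk-neutral probability p = (1 + 0.04 − 0.85)/(1.2 − 0.85) = 0.1900/0.3500 = 0.5429
Terminal stock prices: S_uu = 72, S_ud = 51, S_dd = 36.12
Terminal payoffs (K − S): max(-27, 0) = 0, max(-6, 0) = 0, max(8.875, 0) = 8.875
Node u (S = 60): V_u = 1/1.04·[0.5429·0.0000 + 0.4571·0.0000] = 0.0000
Node d (S = 42.5): V_d = 1/1.04·[0.5429·0.0000 + 0.4571·8.8750] = 3.9011
Node 0 (S = 50): V_0 = 1/1.04·[0.5429·0.0000 + 0.4571·3.9011] = 1.7148

$1.71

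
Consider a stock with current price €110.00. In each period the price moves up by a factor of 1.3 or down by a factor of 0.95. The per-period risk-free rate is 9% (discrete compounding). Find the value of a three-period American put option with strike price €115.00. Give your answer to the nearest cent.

Risk-neutral probability p = (1 + 0.09 − 0.95)/(1.3 − 0.95) = 0.1400/0.3500 = 0.4000
Terminal stock prices: S_uuu = 241.7, S_uud = 176.6, S_udd = 129.1, S_ddd = 94.31
Terminal payoffs (K − S): max(-126.7, 0) = 0, max(-61.6, 0) = 0, max(-14.06, 0) = 0, max(20.69, 0) = 20.69
Node uu (S = 185.9): continuation = 1/1.09·[0.4000·0.0000 + 0.6000·0.0000] = 0.0000; exercise value = 0.0000 ≤ continuation, so V_uu = 0.0000
Node ud (S = 135.8): continuation = 1/1.09·[0.4000·0.0000 + 0.6000·0.0000] = 0.0000; exercise value = 0.0000 ≤ continuation, so V_ud = 0.0000
Node dd (S = 99.27): continuation = 1/1.09·[0.4000·0.0000 + 0.6000·20.6888] = 11.3883; exercise value = 15.7250 > continuation, so V_dd = 15.7250 (exercise)
Node u (S = 143): continuation = 1/1.09·[0.4000·0.0000 + 0.6000·0.0000] = 0.0000; exercise value = 0.0000 ≤ continuation, so V_u = 0.0000
Node d (S = 104.5): continuation = 1/1.09·[0.4000·0.0000 + 0.6000·15.7250] = 8.6560; exercise value = 10.5000 > continuation, so V_d = 10.5000 (exercise)
Node 0 (S = 110): continuation = 1/1.09·[0.4000·0.0000 + 0.6000·10.5000] = 5.7798; exercise value = 5.0000 ≤ continuation, so V_0 = 5.7798

€5.78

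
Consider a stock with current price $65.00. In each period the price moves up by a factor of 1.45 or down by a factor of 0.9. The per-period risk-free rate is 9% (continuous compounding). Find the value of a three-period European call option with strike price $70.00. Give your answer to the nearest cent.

Risk-neutral probability p = (e^0.09 − 0.9)/(1.45 − 0.9) = 0.1942/0.5500 = 0.3530
Terminal stock prices: S_uuu = 198.2, S_uud = 123, S_udd = 76.34, S_ddd = 47.39
Terminal payoffs (S − K): max(128.2, 0) = 128.2, max(53, 0) = 53, max(6.343, 0) = 6.343, max(-22.61, 0) = 0
Node uu (S = 136.7): V_uu = e^(−0.09)·[0.3530·128.1606 + 0.6470·52.9963] = 72.6873
Node ud (S = 84.83): V_ud = e^(−0.09)·[0.3530·52.9963 + 0.6470·6.3425] = 20.8498
Node dd (S = 52.65): V_dd = e^(−0.09)·[0.3530·6.3425 + 0.6470·0.0000] = 2.0465
Node u (S = 94.25): V_u = e^(−0.09)·[0.3530·72.6873 + 0.6470·20.8498] = 35.7811
Node d (S = 58.5): V_d = e^(−0.09)·[0.3530·20.8498 + 0.6470·2.0465] = 7.9374
Node 0 (S = 65): V_0 = e^(−0.09)·[0.3530·35.7811 + 0.6470·7.9374] = 16.2382

$16.24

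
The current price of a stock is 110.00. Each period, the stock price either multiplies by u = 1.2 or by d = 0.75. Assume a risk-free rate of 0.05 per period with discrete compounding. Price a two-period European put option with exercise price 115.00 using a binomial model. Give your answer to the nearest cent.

Risk-neutral probability p = (1 + 0.05 − 0.75)/(1.2 − 0.75) = 0.3000/0.4500 = 0.6667
Terminal stock prices: S_uu = 158.4, S_ud = 99, S_dd = 61.88
Terminal payoffs (K − S): max(-43.4, 0) = 0, max(16, 0) = 16, max(53.12, 0) = 53.12
Node u (S = 132): V_u = 1/1.05·[0.6667·0.0000 + 0.3333·16.0000] = 5.0794
Node d (S = 82.5): V_d = 1/1.05·[0.6667·16.0000 + 0.3333·53.1250] = 27.0238
Node 0 (S = 110): V_0 = 1/1.05·[0.6667·5.0794 + 0.3333·27.0238] = 11.8040

11.80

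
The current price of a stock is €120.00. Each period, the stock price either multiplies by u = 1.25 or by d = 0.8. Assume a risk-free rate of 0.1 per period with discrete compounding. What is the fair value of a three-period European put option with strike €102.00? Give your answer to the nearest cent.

Risk-neutral probability p = (1 + 0.1 − 0.8)/(1.25 − 0.8) = 0.3000/0.4500 = 0.6667
Terminal stock prices: S_uuu = 234.4, S_uud = 150, S_udd = 96, S_ddd = 61.44
Terminal payoffs (K − S): max(-132.4, 0) = 0, max(-48, 0) = 0, max(6, 0) = 6, max(40.56, 0) = 40.56
Node uu (S = 187.5): V_uu = 1/1.1·[0.6667·0.0000 + 0.3333·0.0000] = 0.0000
Node ud (S = 120): V_ud = 1/1.1·[0.6667·0.0000 + 0.3333·6.0000] = 1.8182
Node dd (S = 76.8): V_dd = 1/1.1·[0.6667·6.0000 + 0.3333·40.5600] = 15.9273
Node u (S = 150): V_u = 1/1.1·[0.6667·0.0000 + 0.3333·1.8182] = 0.5510
Node d (S = 96): V_d = 1/1.1·[0.6667·1.8182 + 0.3333·15.9273] = 5.9284
Node 0 (S = 120): V_0 = 1/1.1·[0.6667·0.5510 + 0.3333·5.9284] = 2.1304

€2.13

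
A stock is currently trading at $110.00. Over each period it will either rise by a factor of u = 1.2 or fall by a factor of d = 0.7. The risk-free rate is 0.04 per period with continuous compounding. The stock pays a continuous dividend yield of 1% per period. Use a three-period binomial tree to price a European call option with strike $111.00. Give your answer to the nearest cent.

Per-period risk-free factor R = e^0.04 = 1.0408; dividend-adjusted growth = e^(0.04−0.01) = 1.0305.
Risk-neutral probability p = (1.0305 − 0.7)/(1.2 − 0.7) = 0.3305/0.5000 = 0.6609
Terminal stock prices: S_uuu = 190.1, S_uud = 110.9, S_udd = 64.68, S_ddd = 37.73
Terminal payoffs (S − K): max(79.08, 0) = 79.08, max(-0.12, 0) = 0, max(-46.32, 0) = 0, max(-73.27, 0) = 0
Node uu (S = 158.4): V_uu = e^(−0.04)·[0.6609·79.0800 + 0.3391·0.0000] = 50.2154
Node ud (S = 92.4): V_ud = e^(−0.04)·[0.6609·0.0000 + 0.3391·0.0000] = 0.0000
Node dd (S = 53.9): V_dd = e^(−0.04)·[0.6609·0.0000 + 0.3391·0.0000] = 0.0000
Node u (S = 132): V_u = e^(−0.04)·[0.6609·50.2154 + 0.3391·0.0000] = 31.8865
Node d (S = 77): V_d = e^(−0.04)·[0.6609·0.0000 + 0.3391·0.0000] = 0.0000
Node 0 (S = 110): V_0 = e^(−0.04)·[0.6609·31.8865 + 0.3391·0.0000] = 20.2477

$20.25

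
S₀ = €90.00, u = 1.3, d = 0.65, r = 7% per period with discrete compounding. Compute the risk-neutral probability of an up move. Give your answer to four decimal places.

Risk-neutral probability p = (1 + 0.07 − 0.65)/(1.3 − 0.65) = 0.4200/0.6500 = 0.6462

p = 0.6462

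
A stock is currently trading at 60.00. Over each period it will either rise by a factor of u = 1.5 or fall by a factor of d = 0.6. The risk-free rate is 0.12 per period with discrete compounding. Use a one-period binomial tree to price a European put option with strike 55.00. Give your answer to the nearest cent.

Risk-neutral probability p = (1 + 0.12 − 0.6)/(1.5 − 0.6) = 0.5200/0.9000 = 0.5778
Terminal stock prices: S_u = 90, S_d = 36
Terminal payoffs (K − S): max(-35, 0) = 0, max(19, 0) = 19
Node 0 (S = 60): V_0 = 1/1.12·[0.5778·0.0000 + 0.4222·19.0000] = 7.1627

7.16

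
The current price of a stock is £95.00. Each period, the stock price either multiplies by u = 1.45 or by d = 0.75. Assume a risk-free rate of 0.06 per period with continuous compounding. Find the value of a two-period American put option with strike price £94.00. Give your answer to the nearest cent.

Risk-neutral probability p = (e^0.06 − 0.75)/(1.45 − 0.75) = 0.3118/0.7000 = 0.4455
Terminal stock prices: S_uu = 199.7, S_ud = 103.3, S_dd = 53.44
Terminal payoffs (K − S): max(-105.7, 0) = 0, max(-9.312, 0) = 0, max(40.56, 0) = 40.56
Node u (S = 137.8): continuation = e^(−0.06)·[0.4455·0.0000 + 0.5545·0.0000] = 0.0000; exercise value = 0.0000 ≤ continuation, so V_u = 0.0000
Node d (S = 71.25): continuation = e^(−0.06)·[0.4455·0.0000 + 0.5545·40.5625] = 21.1828; exercise value = 22.7500 > continuation, so V_d = 22.7500 (exercise)
Node 0 (S = 95): continuation = e^(−0.06)·[0.4455·0.0000 + 0.5545·22.7500] = 11.8807; exercise value = 0.0000 ≤ continuation, so V_0 = 11.8807

£11.88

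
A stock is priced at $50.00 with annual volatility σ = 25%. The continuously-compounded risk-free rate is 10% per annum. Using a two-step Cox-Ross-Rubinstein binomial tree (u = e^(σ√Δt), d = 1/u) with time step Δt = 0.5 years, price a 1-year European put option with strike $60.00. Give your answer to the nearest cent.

CRR parameters: u = e^(σ√Δt) = e^(0.25·√0.5) = 1.1934, d = 1/u = 0.8380
Per-period rate: rΔt = 0.1·0.5 = 0.05, so R = e^0.05 = 1.0513
Risk-neutral probability p = (e^0.05 − 0.8380)/(1.1934 − 0.8380) = 0.2133/0.3554 = 0.6002
Terminal stock prices: S_uu = 71.21, S_ud = 50, S_dd = 35.11
Terminal payoffs (K − S): max(-11.21, 0) = 0, max(10, 0) = 10, max(24.89, 0) = 24.89
Node u (S = 59.67): V_u = e^(−0.05)·[0.6002·0.0000 + 0.3998·10.0000] = 3.8032
Node d (S = 41.9): V_d = e^(−0.05)·[0.6002·10.0000 + 0.3998·24.8906] = 15.1754
Node 0 (S = 50): V_0 = e^(−0.05)·[0.6002·3.8032 + 0.3998·15.1754] = 7.9427

$7.94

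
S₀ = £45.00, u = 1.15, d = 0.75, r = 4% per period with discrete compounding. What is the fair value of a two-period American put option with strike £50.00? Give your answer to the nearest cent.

£6.36

Risk-neutral probability p = (1 + 0.04 − 0.75)/(1.15 − 0.75) = 0.2900/0.4000 = 0.7250
Terminal stock prices: S_uu = 59.51, S_ud = 38.81, S_dd = 25.31
Terminal payoffs (K − S): max(-9.512, 0) = 0, max(11.19, 0) = 11.19, max(24.69, 0) = 24.69
Node u (S = 51.75): continuation = 1/1.04·[0.7250·0.0000 + 0.2750·11.1875] = 2.9582; exercise value = 0.0000 ≤ continuation, so V_u = 2.9582
Node d (S = 33.75): continuation = 1/1.04·[0.7250·11.1875 + 0.2750·24.6875] = 14.3269; exercise value = 16.2500 > continuation, so V_d = 16.2500 (exercise)
Node 0 (S = 45): continuation = 1/1.04·[0.7250·2.9582 + 0.2750·16.2500] = 6.3591; exercise value = 5.0000 ≤ continuation, so V_0 = 6.3591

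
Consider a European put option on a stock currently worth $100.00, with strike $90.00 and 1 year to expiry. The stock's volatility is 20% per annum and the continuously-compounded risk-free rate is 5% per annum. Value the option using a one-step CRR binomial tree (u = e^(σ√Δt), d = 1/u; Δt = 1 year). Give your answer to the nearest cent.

$3.27

CRR parameters: u = e^(σ√Δt) = e^(0.2·√1) = 1.2214, d = 1/u = 0.8187
Per-period rate: rΔt = 0.05·1 = 0.05, so R = e^0.05 = 1.0513
Risk-neutral probability p = (e^0.05 − 0.8187)/(1.2214 − 0.8187) = 0.2325/0.4027 = 0.5775
Terminal stock prices: S_u = 122.1, S_d = 81.87
Terminal payoffs (K − S): max(-32.14, 0) = 0, max(8.127, 0) = 8.127
Node 0 (S = 100): V_0 = e^(−0.05)·[0.5775·0.0000 + 0.4225·8.1269] = 3.2662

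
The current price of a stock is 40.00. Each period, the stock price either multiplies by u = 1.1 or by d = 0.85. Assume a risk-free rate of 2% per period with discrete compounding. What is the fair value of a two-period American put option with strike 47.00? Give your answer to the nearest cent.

Risk-neutral probability p = (1 + 0.02 − 0.85)/(1.1 − 0.85) = 0.1700/0.2500 = 0.6800
Terminal stock prices: S_uu = 48.4, S_ud = 37.4, S_dd = 28.9
Terminal payoffs (K − S): max(-1.4, 0) = 0, max(9.6, 0) = 9.6, max(18.1, 0) = 18.1
Node u (S = 44): continuation = 1/1.02·[0.6800·0.0000 + 0.3200·9.6000] = 3.0118; exercise value = 3.0000 ≤ continuation, so V_u = 3.0118
Node d (S = 34): continuation = 1/1.02·[0.6800·9.6000 + 0.3200·18.1000] = 12.0784; exercise value = 13.0000 > continuation, so V_d = 13.0000 (exercise)
Node 0 (S = 40): continuation = 1/1.02·[0.6800·3.0118 + 0.3200·13.0000] = 6.0863; exercise value = 7.0000 > continuation, so V_0 = 7.0000 (exercise)

7.00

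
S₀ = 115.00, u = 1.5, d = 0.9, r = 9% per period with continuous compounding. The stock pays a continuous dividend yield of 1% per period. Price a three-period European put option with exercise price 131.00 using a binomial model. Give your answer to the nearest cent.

12.06

Per-period risk-free factor R = e^0.09 = 1.0942; dividend-adjusted growth = e^(0.09−0.01) = 1.0833.
Risk-neutral probability p = (1.0833 − 0.9)/(1.5 − 0.9) = 0.1833/0.6000 = 0.3055
Terminal stock prices: S_uuu = 388.1, S_uud = 232.9, S_udd = 139.7, S_ddd = 83.84
Terminal payoffs (K − S): max(-257.1, 0) = 0, max(-101.9, 0) = 0, max(-8.725, 0) = 0, max(47.16, 0) = 47.16
Node uu (S = 258.8): V_uu = e^(−0.09)·[0.3055·0.0000 + 0.6945·0.0000] = 0.0000
Node ud (S = 155.2): V_ud = e^(−0.09)·[0.3055·0.0000 + 0.6945·0.0000] = 0.0000
Node dd (S = 93.15): V_dd = e^(−0.09)·[0.3055·0.0000 + 0.6945·47.1650] = 29.9377
Node u (S = 172.5): V_u = e^(−0.09)·[0.3055·0.0000 + 0.6945·0.0000] = 0.0000
Node d (S = 103.5): V_d = e^(−0.09)·[0.3055·0.0000 + 0.6945·29.9377] = 19.0028
Node 0 (S = 115): V_0 = e^(−0.09)·[0.3055·0.0000 + 0.6945·19.0028] = 12.0619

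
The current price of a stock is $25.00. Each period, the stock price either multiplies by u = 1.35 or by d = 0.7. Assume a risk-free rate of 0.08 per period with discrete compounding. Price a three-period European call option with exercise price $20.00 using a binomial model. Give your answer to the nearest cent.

Risk-neutral probability p = (1 + 0.08 − 0.7)/(1.35 − 0.7) = 0.3800/0.6500 = 0.5846
Terminal stock prices: S_uuu = 61.51, S_uud = 31.89, S_udd = 16.54, S_ddd = 8.575
Terminal payoffs (S − K): max(41.51, 0) = 41.51, max(11.89, 0) = 11.89, max(-3.463, 0) = 0, max(-11.43, 0) = 0
Node uu (S = 45.56): V_uu = 1/1.08·[0.5846·41.5094 + 0.4154·11.8938] = 27.0440
Node ud (S = 23.62): V_ud = 1/1.08·[0.5846·11.8938 + 0.4154·0.0000] = 6.4382
Node dd (S = 12.25): V_dd = 1/1.08·[0.5846·0.0000 + 0.4154·0.0000] = 0.0000
Node u (S = 33.75): V_u = 1/1.08·[0.5846·27.0440 + 0.4154·6.4382] = 17.1154
Node d (S = 17.5): V_d = 1/1.08·[0.5846·6.4382 + 0.4154·0.0000] = 3.4851
Node 0 (S = 25): V_0 = 1/1.08·[0.5846·17.1154 + 0.4154·3.4851] = 10.6052

$10.61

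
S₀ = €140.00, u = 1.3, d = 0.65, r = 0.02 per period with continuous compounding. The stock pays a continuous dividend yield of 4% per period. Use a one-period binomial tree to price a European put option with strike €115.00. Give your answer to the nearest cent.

€11.57

Per-period risk-free factor R = e^0.02 = 1.0202; dividend-adjusted growth = e^(0.02−0.04) = 0.9802.
Risk-neutral probability p = (0.9802 − 0.65)/(1.3 − 0.65) = 0.3302/0.6500 = 0.5080
Terminal stock prices: S_u = 182, S_d = 91
Terminal payoffs (K − S): max(-67, 0) = 0, max(24, 0) = 24
Node 0 (S = 140): V_0 = e^(−0.02)·[0.5080·0.0000 + 0.4920·24.0000] = 11.5742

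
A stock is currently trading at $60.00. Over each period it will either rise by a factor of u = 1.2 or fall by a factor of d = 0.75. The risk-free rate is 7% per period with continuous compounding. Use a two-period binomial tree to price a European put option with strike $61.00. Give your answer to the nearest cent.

$4.37

Risk-neutral probability p = (e^0.07 − 0.75)/(1.2 − 0.75) = 0.3225/0.4500 = 0.7167
Terminal stock prices: S_uu = 86.4, S_ud = 54, S_dd = 33.75
Terminal payoffs (K − S): max(-25.4, 0) = 0, max(7, 0) = 7, max(27.25, 0) = 27.25
Node u (S = 72): V_u = e^(−0.07)·[0.7167·0.0000 + 0.2833·7.0000] = 1.8491
Node d (S = 45): V_d = e^(−0.07)·[0.7167·7.0000 + 0.2833·27.2500] = 11.8760
Node 0 (S = 60): V_0 = e^(−0.07)·[0.7167·1.8491 + 0.2833·11.8760] = 4.3728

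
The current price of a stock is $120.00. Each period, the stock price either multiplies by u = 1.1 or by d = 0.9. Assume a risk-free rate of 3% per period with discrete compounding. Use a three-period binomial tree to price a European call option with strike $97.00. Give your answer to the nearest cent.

Risk-neutral probability p = (1 + 0.03 − 0.9)/(1.1 − 0.9) = 0.1300/0.2000 = 0.6500
Terminal stock prices: S_uuu = 159.7, S_uud = 130.7, S_udd = 106.9, S_ddd = 87.48
Terminal payoffs (S − K): max(62.72, 0) = 62.72, max(33.68, 0) = 33.68, max(9.92, 0) = 9.92, max(-9.52, 0) = 0
Node uu (S = 145.2): V_uu = 1/1.03·[0.6500·62.7200 + 0.3500·33.6800] = 51.0252
Node ud (S = 118.8): V_ud = 1/1.03·[0.6500·33.6800 + 0.3500·9.9200] = 24.6252
Node dd (S = 97.2): V_dd = 1/1.03·[0.6500·9.9200 + 0.3500·0.0000] = 6.2602
Node u (S = 132): V_u = 1/1.03·[0.6500·51.0252 + 0.3500·24.6252] = 40.5682
Node d (S = 108): V_d = 1/1.03·[0.6500·24.6252 + 0.3500·6.2602] = 17.6675
Node 0 (S = 120): V_0 = 1/1.03·[0.6500·40.5682 + 0.3500·17.6675] = 31.6048

$31.60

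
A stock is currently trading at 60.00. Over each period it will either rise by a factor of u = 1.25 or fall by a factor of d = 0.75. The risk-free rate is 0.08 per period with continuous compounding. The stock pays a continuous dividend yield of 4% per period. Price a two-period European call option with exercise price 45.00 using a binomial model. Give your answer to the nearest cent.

18.72

Per-period risk-free factor R = e^0.08 = 1.0833; dividend-adjusted growth = e^(0.08−0.04) = 1.0408.
Risk-neutral probability p = (1.0408 − 0.75)/(1.25 − 0.75) = 0.2908/0.5000 = 0.5816
Terminal stock prices: S_uu = 93.75, S_ud = 56.25, S_dd = 33.75
Terminal payoffs (S − K): max(48.75, 0) = 48.75, max(11.25, 0) = 11.25, max(-11.25, 0) = 0
Node u (S = 75): V_u = e^(−0.08)·[0.5816·48.7500 + 0.4184·11.2500] = 30.5190
Node d (S = 45): V_d = e^(−0.08)·[0.5816·11.2500 + 0.4184·0.0000] = 6.0402
Node 0 (S = 60): V_0 = e^(−0.08)·[0.5816·30.5190 + 0.4184·6.0402] = 18.7186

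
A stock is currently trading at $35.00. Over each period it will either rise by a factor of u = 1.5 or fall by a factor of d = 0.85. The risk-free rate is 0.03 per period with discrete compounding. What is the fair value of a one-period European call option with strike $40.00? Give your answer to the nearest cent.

$3.36

Risk-neutral probability p = (1 + 0.03 − 0.85)/(1.5 − 0.85) = 0.1800/0.6500 = 0.2769
Terminal stock prices: S_u = 52.5, S_d = 29.75
Terminal payoffs (S − K): max(12.5, 0) = 12.5, max(-10.25, 0) = 0
Node 0 (S = 35): V_0 = 1/1.03·[0.2769·12.5000 + 0.7231·0.0000] = 3.3607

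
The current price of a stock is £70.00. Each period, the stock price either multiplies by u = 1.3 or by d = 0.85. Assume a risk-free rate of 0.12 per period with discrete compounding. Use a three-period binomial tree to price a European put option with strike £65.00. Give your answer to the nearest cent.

Risk-neutral probability p = (1 + 0.12 − 0.85)/(1.3 − 0.85) = 0.2700/0.4500 = 0.6000
Terminal stock prices: S_uuu = 153.8, S_uud = 100.6, S_udd = 65.75, S_ddd = 42.99
Terminal payoffs (K − S): max(-88.79, 0) = 0, max(-35.56, 0) = 0, max(-0.7475, 0) = 0, max(22.01, 0) = 22.01
Node uu (S = 118.3): V_uu = 1/1.12·[0.6000·0.0000 + 0.4000·0.0000] = 0.0000
Node ud (S = 77.35): V_ud = 1/1.12·[0.6000·0.0000 + 0.4000·0.0000] = 0.0000
Node dd (S = 50.57): V_dd = 1/1.12·[0.6000·0.0000 + 0.4000·22.0113] = 7.8612
Node u (S = 91): V_u = 1/1.12·[0.6000·0.0000 + 0.4000·0.0000] = 0.0000
Node d (S = 59.5): V_d = 1/1.12·[0.6000·0.0000 + 0.4000·7.8612] = 2.8076
Node 0 (S = 70): V_0 = 1/1.12·[0.6000·0.0000 + 0.4000·2.8076] = 1.0027

£1.00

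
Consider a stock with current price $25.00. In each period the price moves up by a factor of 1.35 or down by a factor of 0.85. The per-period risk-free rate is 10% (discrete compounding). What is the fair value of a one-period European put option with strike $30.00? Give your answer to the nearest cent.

$3.98

Risk-neutral probability p = (1 + 0.1 − 0.85)/(1.35 − 0.85) = 0.2500/0.5000 = 0.5000
Terminal stock prices: S_u = 33.75, S_d = 21.25
Terminal payoffs (K − S): max(-3.75, 0) = 0, max(8.75, 0) = 8.75
Node 0 (S = 25): V_0 = 1/1.1·[0.5000·0.0000 + 0.5000·8.7500] = 3.9773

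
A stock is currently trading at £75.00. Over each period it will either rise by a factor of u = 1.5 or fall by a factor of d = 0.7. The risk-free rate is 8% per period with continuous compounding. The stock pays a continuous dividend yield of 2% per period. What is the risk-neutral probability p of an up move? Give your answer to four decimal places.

Per-period risk-free factor R = e^0.08 = 1.0833; dividend-adjusted growth = e^(0.08−0.02) = 1.0618.
Risk-neutral probability p = (1.0618 − 0.7)/(1.5 − 0.7) = 0.3618/0.8000 = 0.4523

p = 0.4523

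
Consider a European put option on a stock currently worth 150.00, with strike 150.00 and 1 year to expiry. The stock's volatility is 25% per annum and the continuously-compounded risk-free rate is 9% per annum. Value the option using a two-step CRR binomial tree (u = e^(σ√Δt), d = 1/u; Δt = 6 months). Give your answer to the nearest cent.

7.02

CRR parameters: u = e^(σ√Δt) = e^(0.25·√0.5) = 1.1934, d = 1/u = 0.8380
Per-period rate: rΔt = 0.09·0.5 = 0.045, so R = e^0.045 = 1.0460
Risk-neutral probability p = (e^0.045 − 0.8380)/(1.1934 − 0.8380) = 0.2081/0.3554 = 0.5854
Terminal stock prices: S_uu = 213.6, S_ud = 150, S_dd = 105.3
Terminal payoffs (K − S): max(-63.62, 0) = 0, max(0, 0) = 0, max(44.67, 0) = 44.67
Node u (S = 179): V_u = e^(−0.045)·[0.5854·0.0000 + 0.4146·0.0000] = 0.0000
Node d (S = 125.7): V_d = e^(−0.045)·[0.5854·0.0000 + 0.4146·44.6717] = 17.7046
Node 0 (S = 150): V_0 = e^(−0.045)·[0.5854·0.0000 + 0.4146·17.7046] = 7.0168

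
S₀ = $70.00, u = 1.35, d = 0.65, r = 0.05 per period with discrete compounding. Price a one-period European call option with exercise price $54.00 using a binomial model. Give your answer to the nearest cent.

$22.04

Risk-neutral probability p = (1 + 0.05 − 0.65)/(1.35 − 0.65) = 0.4000/0.7000 = 0.5714
Terminal stock prices: S_u = 94.5, S_d = 45.5
Terminal payoffs (S − K): max(40.5, 0) = 40.5, max(-8.5, 0) = 0
Node 0 (S = 70): V_0 = 1/1.05·[0.5714·40.5000 + 0.4286·0.0000] = 22.0408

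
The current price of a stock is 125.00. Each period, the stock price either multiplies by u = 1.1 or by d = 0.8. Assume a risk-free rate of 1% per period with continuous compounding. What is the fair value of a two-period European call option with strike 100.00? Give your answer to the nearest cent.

28.74

Risk-neutral probability p = (e^0.01 − 0.8)/(1.1 − 0.8) = 0.2101/0.3000 = 0.7002
Terminal stock prices: S_uu = 151.3, S_ud = 110, S_dd = 80
Terminal payoffs (S − K): max(51.25, 0) = 51.25, max(10, 0) = 10, max(-20, 0) = 0
Node u (S = 137.5): V_u = e^(−0.01)·[0.7002·51.2500 + 0.2998·10.0000] = 38.4950
Node d (S = 100): V_d = e^(−0.01)·[0.7002·10.0000 + 0.2998·0.0000] = 6.9320
Node 0 (S = 125): V_0 = e^(−0.01)·[0.7002·38.4950 + 0.2998·6.9320] = 28.7425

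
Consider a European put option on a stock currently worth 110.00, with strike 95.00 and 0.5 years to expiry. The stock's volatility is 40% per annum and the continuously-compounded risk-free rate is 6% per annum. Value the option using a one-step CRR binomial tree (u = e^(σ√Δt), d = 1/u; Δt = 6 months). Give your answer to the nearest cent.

CRR parameters: u = e^(σ√Δt) = e^(0.4·√0.5) = 1.3269, d = 1/u = 0.7536
Per-period rate: rΔt = 0.06·0.5 = 0.03, so R = e^0.03 = 1.0305
Risk-neutral probability p = (e^0.03 − 0.7536)/(1.3269 − 0.7536) = 0.2768/0.5733 = 0.4829
Terminal stock prices: S_u = 146, S_d = 82.9
Terminal payoffs (K − S): max(-50.96, 0) = 0, max(12.1, 0) = 12.1
Node 0 (S = 110): V_0 = e^(−0.03)·[0.4829·0.0000 + 0.5171·12.0998] = 6.0721

6.07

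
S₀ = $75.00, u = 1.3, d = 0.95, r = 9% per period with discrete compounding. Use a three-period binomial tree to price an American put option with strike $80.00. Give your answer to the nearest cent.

Risk-neutral probability p = (1 + 0.09 − 0.95)/(1.3 − 0.95) = 0.1400/0.3500 = 0.4000
Terminal stock prices: S_uuu = 164.8, S_uud = 120.4, S_udd = 87.99, S_ddd = 64.3
Terminal payoffs (K − S): max(-84.78, 0) = 0, max(-40.41, 0) = 0, max(-7.994, 0) = 0, max(15.7, 0) = 15.7
Node uu (S = 126.8): continuation = 1/1.09·[0.4000·0.0000 + 0.6000·0.0000] = 0.0000; exercise value = 0.0000 ≤ continuation, so V_uu = 0.0000
Node ud (S = 92.62): continuation = 1/1.09·[0.4000·0.0000 + 0.6000·0.0000] = 0.0000; exercise value = 0.0000 ≤ continuation, so V_ud = 0.0000
Node dd (S = 67.69): continuation = 1/1.09·[0.4000·0.0000 + 0.6000·15.6969] = 8.6405; exercise value = 12.3125 > continuation, so V_dd = 12.3125 (exercise)
Node u (S = 97.5): continuation = 1/1.09·[0.4000·0.0000 + 0.6000·0.0000] = 0.0000; exercise value = 0.0000 ≤ continuation, so V_u = 0.0000
Node d (S = 71.25): continuation = 1/1.09·[0.4000·0.0000 + 0.6000·12.3125] = 6.7775; exercise value = 8.7500 > continuation, so V_d = 8.7500 (exercise)
Node 0 (S = 75): continuation = 1/1.09·[0.4000·0.0000 + 0.6000·8.7500] = 4.8165; exercise value = 5.0000 > continuation, so V_0 = 5.0000 (exercise)

$5.00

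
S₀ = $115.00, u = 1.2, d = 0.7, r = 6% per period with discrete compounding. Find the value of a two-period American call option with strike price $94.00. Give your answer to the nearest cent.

Risk-neutral probability p = (1 + 0.06 − 0.7)/(1.2 − 0.7) = 0.3600/0.5000 = 0.7200
Terminal stock prices: S_uu = 165.6, S_ud = 96.6, S_dd = 56.35
Terminal payoffs (S − K): max(71.6, 0) = 71.6, max(2.6, 0) = 2.6, max(-37.65, 0) = 0
Node u (S = 138): continuation = 1/1.06·[0.7200·71.6000 + 0.2800·2.6000] = 49.3208; exercise value = 44.0000 ≤ continuation, so V_u = 49.3208
Node d (S = 80.5): continuation = 1/1.06·[0.7200·2.6000 + 0.2800·0.0000] = 1.7660; exercise value = 0.0000 ≤ continuation, so V_d = 1.7660
Node 0 (S = 115): continuation = 1/1.06·[0.7200·49.3208 + 0.2800·1.7660] = 33.9674; exercise value = 21.0000 ≤ continuation, so V_0 = 33.9674

$33.97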